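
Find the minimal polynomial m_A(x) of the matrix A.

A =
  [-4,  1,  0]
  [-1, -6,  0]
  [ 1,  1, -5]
x^2 + 10*x + 25

The characteristic polynomial is χ_A(x) = (x + 5)^3, so the eigenvalues are known. The minimal polynomial is
  m_A(x) = Π_λ (x − λ)^{k_λ}
where k_λ is the size of the *largest* Jordan block for λ (equivalently, the smallest k with (A − λI)^k v = 0 for every generalised eigenvector v of λ).

  λ = -5: largest Jordan block has size 2, contributing (x + 5)^2

So m_A(x) = (x + 5)^2 = x^2 + 10*x + 25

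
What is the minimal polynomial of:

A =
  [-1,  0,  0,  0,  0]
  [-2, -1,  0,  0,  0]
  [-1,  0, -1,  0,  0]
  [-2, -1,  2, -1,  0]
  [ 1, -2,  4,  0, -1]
x^2 + 2*x + 1

The characteristic polynomial is χ_A(x) = (x + 1)^5, so the eigenvalues are known. The minimal polynomial is
  m_A(x) = Π_λ (x − λ)^{k_λ}
where k_λ is the size of the *largest* Jordan block for λ (equivalently, the smallest k with (A − λI)^k v = 0 for every generalised eigenvector v of λ).

  λ = -1: largest Jordan block has size 2, contributing (x + 1)^2

So m_A(x) = (x + 1)^2 = x^2 + 2*x + 1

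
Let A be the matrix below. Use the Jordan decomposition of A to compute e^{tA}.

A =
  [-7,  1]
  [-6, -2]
e^{tA} =
  [-2*exp(-4*t) + 3*exp(-5*t), exp(-4*t) - exp(-5*t)]
  [-6*exp(-4*t) + 6*exp(-5*t), 3*exp(-4*t) - 2*exp(-5*t)]

Strategy: write A = P · J · P⁻¹ where J is a Jordan canonical form, so e^{tA} = P · e^{tJ} · P⁻¹, and e^{tJ} can be computed block-by-block.

A has Jordan form
J =
  [-5,  0]
  [ 0, -4]
(up to reordering of blocks).

Per-block formulas:
  For a 1×1 block at λ = -5: exp(t · [-5]) = [e^(-5t)].
  For a 1×1 block at λ = -4: exp(t · [-4]) = [e^(-4t)].

After assembling e^{tJ} and conjugating by P, we get:

e^{tA} =
  [-2*exp(-4*t) + 3*exp(-5*t), exp(-4*t) - exp(-5*t)]
  [-6*exp(-4*t) + 6*exp(-5*t), 3*exp(-4*t) - 2*exp(-5*t)]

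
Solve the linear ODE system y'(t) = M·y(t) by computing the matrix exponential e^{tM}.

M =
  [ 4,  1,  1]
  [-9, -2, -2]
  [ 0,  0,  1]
e^{tM} =
  [3*t*exp(t) + exp(t), t*exp(t), t^2*exp(t)/2 + t*exp(t)]
  [-9*t*exp(t), -3*t*exp(t) + exp(t), -3*t^2*exp(t)/2 - 2*t*exp(t)]
  [0, 0, exp(t)]

Strategy: write M = P · J · P⁻¹ where J is a Jordan canonical form, so e^{tM} = P · e^{tJ} · P⁻¹, and e^{tJ} can be computed block-by-block.

M has Jordan form
J =
  [1, 1, 0]
  [0, 1, 1]
  [0, 0, 1]
(up to reordering of blocks).

Per-block formulas:
  For a 3×3 Jordan block J_3(1): exp(t · J_3(1)) = e^(1t)·(I + t·N + (t^2/2)·N^2), where N is the 3×3 nilpotent shift.

After assembling e^{tJ} and conjugating by P, we get:

e^{tM} =
  [3*t*exp(t) + exp(t), t*exp(t), t^2*exp(t)/2 + t*exp(t)]
  [-9*t*exp(t), -3*t*exp(t) + exp(t), -3*t^2*exp(t)/2 - 2*t*exp(t)]
  [0, 0, exp(t)]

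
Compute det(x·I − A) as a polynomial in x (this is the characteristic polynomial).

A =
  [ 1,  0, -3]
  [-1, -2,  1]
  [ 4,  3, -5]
x^3 + 6*x^2 + 12*x + 8

Expanding det(x·I − A) (e.g. by cofactor expansion or by noting that A is similar to its Jordan form J, which has the same characteristic polynomial as A) gives
  χ_A(x) = x^3 + 6*x^2 + 12*x + 8
which factors as (x + 2)^3. The eigenvalues (with algebraic multiplicities) are λ = -2 with multiplicity 3.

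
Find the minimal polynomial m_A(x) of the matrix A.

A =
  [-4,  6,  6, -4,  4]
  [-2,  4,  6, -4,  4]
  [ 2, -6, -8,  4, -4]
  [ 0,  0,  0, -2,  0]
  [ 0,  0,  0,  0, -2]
x^2 + 6*x + 8

The characteristic polynomial is χ_A(x) = (x + 2)^4*(x + 4), so the eigenvalues are known. The minimal polynomial is
  m_A(x) = Π_λ (x − λ)^{k_λ}
where k_λ is the size of the *largest* Jordan block for λ (equivalently, the smallest k with (A − λI)^k v = 0 for every generalised eigenvector v of λ).

  λ = -4: largest Jordan block has size 1, contributing (x + 4)
  λ = -2: largest Jordan block has size 1, contributing (x + 2)

So m_A(x) = (x + 2)*(x + 4) = x^2 + 6*x + 8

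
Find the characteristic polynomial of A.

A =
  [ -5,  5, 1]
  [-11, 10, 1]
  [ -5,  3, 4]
x^3 - 9*x^2 + 27*x - 27

Expanding det(x·I − A) (e.g. by cofactor expansion or by noting that A is similar to its Jordan form J, which has the same characteristic polynomial as A) gives
  χ_A(x) = x^3 - 9*x^2 + 27*x - 27
which factors as (x - 3)^3. The eigenvalues (with algebraic multiplicities) are λ = 3 with multiplicity 3.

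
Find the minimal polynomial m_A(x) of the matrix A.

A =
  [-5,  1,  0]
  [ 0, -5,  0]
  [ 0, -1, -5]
x^2 + 10*x + 25

The characteristic polynomial is χ_A(x) = (x + 5)^3, so the eigenvalues are known. The minimal polynomial is
  m_A(x) = Π_λ (x − λ)^{k_λ}
where k_λ is the size of the *largest* Jordan block for λ (equivalently, the smallest k with (A − λI)^k v = 0 for every generalised eigenvector v of λ).

  λ = -5: largest Jordan block has size 2, contributing (x + 5)^2

So m_A(x) = (x + 5)^2 = x^2 + 10*x + 25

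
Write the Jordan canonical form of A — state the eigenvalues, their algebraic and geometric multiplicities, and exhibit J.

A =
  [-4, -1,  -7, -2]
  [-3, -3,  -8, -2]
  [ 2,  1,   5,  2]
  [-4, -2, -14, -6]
J_3(-2) ⊕ J_1(-2)

The characteristic polynomial is
  det(x·I − A) = x^4 + 8*x^3 + 24*x^2 + 32*x + 16 = (x + 2)^4

Eigenvalues and multiplicities (the geometric multiplicity of λ is n − rank(A − λI), which equals the number of Jordan blocks for λ):
  λ = -2: algebraic multiplicity = 4, geometric multiplicity = 2

Determining the block sizes for each eigenvalue:
  λ = -2: with am = 4 and gm = 2, the partition is not yet determined (e.g. several partitions of 4 into 2 parts exist). Let N = A − (-2)·I. Computing rank(N^1) = 2, rank(N^2) = 1, rank(N^3) = 0; the number of blocks of size ≥ j is rank(N^{j−1}) − rank(N^j), giving [2, 1, 1]. So we have 1 block(s) of size 3, 1 block(s) of size 1 → block sizes [3, 1]

Assembling the blocks gives a Jordan form
J =
  [-2,  1,  0,  0]
  [ 0, -2,  1,  0]
  [ 0,  0, -2,  0]
  [ 0,  0,  0, -2]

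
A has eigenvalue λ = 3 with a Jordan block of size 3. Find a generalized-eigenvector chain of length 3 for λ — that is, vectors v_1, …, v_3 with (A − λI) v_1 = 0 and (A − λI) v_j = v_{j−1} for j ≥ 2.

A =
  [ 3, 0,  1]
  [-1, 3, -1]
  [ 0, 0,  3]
A Jordan chain for λ = 3 of length 3:
v_1 = (0, -1, 0)ᵀ
v_2 = (1, -1, 0)ᵀ
v_3 = (0, 0, 1)ᵀ

Let N = A − (3)·I. We want v_3 with N^3 v_3 = 0 but N^2 v_3 ≠ 0; then v_{j-1} := N · v_j for j = 3, …, 2.

Pick v_3 = (0, 0, 1)ᵀ.
Then v_2 = N · v_3 = (1, -1, 0)ᵀ.
Then v_1 = N · v_2 = (0, -1, 0)ᵀ.

Sanity check: (A − (3)·I) v_1 = (0, 0, 0)ᵀ = 0. ✓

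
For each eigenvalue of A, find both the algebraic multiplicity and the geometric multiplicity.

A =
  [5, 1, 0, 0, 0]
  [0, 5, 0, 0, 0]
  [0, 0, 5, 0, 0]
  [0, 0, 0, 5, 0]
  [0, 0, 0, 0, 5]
λ = 5: alg = 5, geom = 4

Step 1 — factor the characteristic polynomial to read off the algebraic multiplicities:
  χ_A(x) = (x - 5)^5

Step 2 — compute geometric multiplicities via the rank-nullity identity g(λ) = n − rank(A − λI):
  rank(A − (5)·I) = 1, so dim ker(A − (5)·I) = n − 1 = 4

Summary:
  λ = 5: algebraic multiplicity = 5, geometric multiplicity = 4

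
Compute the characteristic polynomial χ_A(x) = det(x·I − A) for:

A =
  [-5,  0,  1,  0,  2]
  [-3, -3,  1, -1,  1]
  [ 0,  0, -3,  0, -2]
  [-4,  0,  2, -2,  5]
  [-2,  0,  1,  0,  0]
x^5 + 13*x^4 + 67*x^3 + 171*x^2 + 216*x + 108

Expanding det(x·I − A) (e.g. by cofactor expansion or by noting that A is similar to its Jordan form J, which has the same characteristic polynomial as A) gives
  χ_A(x) = x^5 + 13*x^4 + 67*x^3 + 171*x^2 + 216*x + 108
which factors as (x + 2)^2*(x + 3)^3. The eigenvalues (with algebraic multiplicities) are λ = -3 with multiplicity 3, λ = -2 with multiplicity 2.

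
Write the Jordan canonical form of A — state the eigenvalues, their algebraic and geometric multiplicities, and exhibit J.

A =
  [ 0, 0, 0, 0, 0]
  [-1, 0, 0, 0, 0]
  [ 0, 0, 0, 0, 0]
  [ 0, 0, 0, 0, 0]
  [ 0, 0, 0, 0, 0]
J_2(0) ⊕ J_1(0) ⊕ J_1(0) ⊕ J_1(0)

The characteristic polynomial is
  det(x·I − A) = x^5

Eigenvalues and multiplicities (the geometric multiplicity of λ is n − rank(A − λI), which equals the number of Jordan blocks for λ):
  λ = 0: algebraic multiplicity = 5, geometric multiplicity = 4

Determining the block sizes for each eigenvalue:
  λ = 0: 4 blocks summing to 5 forces exactly one block of size 2 and the rest size 1 → block sizes [2, 1, 1, 1]

Assembling the blocks gives a Jordan form
J =
  [0, 1, 0, 0, 0]
  [0, 0, 0, 0, 0]
  [0, 0, 0, 0, 0]
  [0, 0, 0, 0, 0]
  [0, 0, 0, 0, 0]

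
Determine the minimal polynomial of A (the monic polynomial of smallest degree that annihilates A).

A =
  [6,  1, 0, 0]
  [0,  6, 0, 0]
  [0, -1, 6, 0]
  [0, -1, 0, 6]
x^2 - 12*x + 36

The characteristic polynomial is χ_A(x) = (x - 6)^4, so the eigenvalues are known. The minimal polynomial is
  m_A(x) = Π_λ (x − λ)^{k_λ}
where k_λ is the size of the *largest* Jordan block for λ (equivalently, the smallest k with (A − λI)^k v = 0 for every generalised eigenvector v of λ).

  λ = 6: largest Jordan block has size 2, contributing (x − 6)^2

So m_A(x) = (x - 6)^2 = x^2 - 12*x + 36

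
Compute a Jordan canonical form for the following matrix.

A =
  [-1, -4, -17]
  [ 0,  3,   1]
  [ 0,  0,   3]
J_1(-1) ⊕ J_2(3)

The characteristic polynomial is
  det(x·I − A) = x^3 - 5*x^2 + 3*x + 9 = (x - 3)^2*(x + 1)

Eigenvalues and multiplicities (the geometric multiplicity of λ is n − rank(A − λI), which equals the number of Jordan blocks for λ):
  λ = -1: algebraic multiplicity = 1, geometric multiplicity = 1
  λ = 3: algebraic multiplicity = 2, geometric multiplicity = 1

Determining the block sizes for each eigenvalue:
  λ = -1: one block (gm = 1), so the single block has size am = 1 → block sizes [1]
  λ = 3: one block (gm = 1), so the single block has size am = 2 → block sizes [2]

Assembling the blocks gives a Jordan form
J =
  [-1, 0, 0]
  [ 0, 3, 1]
  [ 0, 0, 3]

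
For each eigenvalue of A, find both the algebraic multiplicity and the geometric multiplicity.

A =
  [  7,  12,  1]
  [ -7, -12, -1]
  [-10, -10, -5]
λ = -5: alg = 2, geom = 1; λ = 0: alg = 1, geom = 1

Step 1 — factor the characteristic polynomial to read off the algebraic multiplicities:
  χ_A(x) = x*(x + 5)^2

Step 2 — compute geometric multiplicities via the rank-nullity identity g(λ) = n − rank(A − λI):
  rank(A − (-5)·I) = 2, so dim ker(A − (-5)·I) = n − 2 = 1
  rank(A − (0)·I) = 2, so dim ker(A − (0)·I) = n − 2 = 1

Summary:
  λ = -5: algebraic multiplicity = 2, geometric multiplicity = 1
  λ = 0: algebraic multiplicity = 1, geometric multiplicity = 1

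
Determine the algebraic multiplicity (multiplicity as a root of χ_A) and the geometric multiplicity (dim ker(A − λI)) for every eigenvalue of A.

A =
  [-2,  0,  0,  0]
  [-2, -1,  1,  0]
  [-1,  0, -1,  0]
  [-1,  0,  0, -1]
λ = -2: alg = 1, geom = 1; λ = -1: alg = 3, geom = 2

Step 1 — factor the characteristic polynomial to read off the algebraic multiplicities:
  χ_A(x) = (x + 1)^3*(x + 2)

Step 2 — compute geometric multiplicities via the rank-nullity identity g(λ) = n − rank(A − λI):
  rank(A − (-2)·I) = 3, so dim ker(A − (-2)·I) = n − 3 = 1
  rank(A − (-1)·I) = 2, so dim ker(A − (-1)·I) = n − 2 = 2

Summary:
  λ = -2: algebraic multiplicity = 1, geometric multiplicity = 1
  λ = -1: algebraic multiplicity = 3, geometric multiplicity = 2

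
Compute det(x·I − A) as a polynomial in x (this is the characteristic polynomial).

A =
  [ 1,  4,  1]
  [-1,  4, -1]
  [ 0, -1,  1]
x^3 - 6*x^2 + 12*x - 8

Expanding det(x·I − A) (e.g. by cofactor expansion or by noting that A is similar to its Jordan form J, which has the same characteristic polynomial as A) gives
  χ_A(x) = x^3 - 6*x^2 + 12*x - 8
which factors as (x - 2)^3. The eigenvalues (with algebraic multiplicities) are λ = 2 with multiplicity 3.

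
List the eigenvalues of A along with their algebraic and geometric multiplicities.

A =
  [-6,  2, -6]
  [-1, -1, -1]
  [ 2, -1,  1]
λ = -2: alg = 3, geom = 1

Step 1 — factor the characteristic polynomial to read off the algebraic multiplicities:
  χ_A(x) = (x + 2)^3

Step 2 — compute geometric multiplicities via the rank-nullity identity g(λ) = n − rank(A − λI):
  rank(A − (-2)·I) = 2, so dim ker(A − (-2)·I) = n − 2 = 1

Summary:
  λ = -2: algebraic multiplicity = 3, geometric multiplicity = 1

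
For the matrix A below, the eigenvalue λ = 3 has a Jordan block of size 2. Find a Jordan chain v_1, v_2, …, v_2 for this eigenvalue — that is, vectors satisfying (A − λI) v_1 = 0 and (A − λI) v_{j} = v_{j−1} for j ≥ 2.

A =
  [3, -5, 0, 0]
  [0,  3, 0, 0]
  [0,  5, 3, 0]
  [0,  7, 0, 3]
A Jordan chain for λ = 3 of length 2:
v_1 = (-5, 0, 5, 7)ᵀ
v_2 = (0, 1, 0, 0)ᵀ

Let N = A − (3)·I. We want v_2 with N^2 v_2 = 0 but N^1 v_2 ≠ 0; then v_{j-1} := N · v_j for j = 2, …, 2.

Pick v_2 = (0, 1, 0, 0)ᵀ.
Then v_1 = N · v_2 = (-5, 0, 5, 7)ᵀ.

Sanity check: (A − (3)·I) v_1 = (0, 0, 0, 0)ᵀ = 0. ✓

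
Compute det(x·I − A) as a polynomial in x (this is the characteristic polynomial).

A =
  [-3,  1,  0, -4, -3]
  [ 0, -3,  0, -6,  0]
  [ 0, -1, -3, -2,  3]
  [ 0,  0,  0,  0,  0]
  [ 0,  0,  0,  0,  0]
x^5 + 9*x^4 + 27*x^3 + 27*x^2

Expanding det(x·I − A) (e.g. by cofactor expansion or by noting that A is similar to its Jordan form J, which has the same characteristic polynomial as A) gives
  χ_A(x) = x^5 + 9*x^4 + 27*x^3 + 27*x^2
which factors as x^2*(x + 3)^3. The eigenvalues (with algebraic multiplicities) are λ = -3 with multiplicity 3, λ = 0 with multiplicity 2.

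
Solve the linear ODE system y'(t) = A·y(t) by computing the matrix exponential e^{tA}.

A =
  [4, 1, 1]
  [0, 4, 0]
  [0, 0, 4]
e^{tA} =
  [exp(4*t), t*exp(4*t), t*exp(4*t)]
  [0, exp(4*t), 0]
  [0, 0, exp(4*t)]

Strategy: write A = P · J · P⁻¹ where J is a Jordan canonical form, so e^{tA} = P · e^{tJ} · P⁻¹, and e^{tJ} can be computed block-by-block.

A has Jordan form
J =
  [4, 1, 0]
  [0, 4, 0]
  [0, 0, 4]
(up to reordering of blocks).

Per-block formulas:
  For a 2×2 Jordan block J_2(4): exp(t · J_2(4)) = e^(4t)·(I + t·N), where N is the 2×2 nilpotent shift.
  For a 1×1 block at λ = 4: exp(t · [4]) = [e^(4t)].

After assembling e^{tJ} and conjugating by P, we get:

e^{tA} =
  [exp(4*t), t*exp(4*t), t*exp(4*t)]
  [0, exp(4*t), 0]
  [0, 0, exp(4*t)]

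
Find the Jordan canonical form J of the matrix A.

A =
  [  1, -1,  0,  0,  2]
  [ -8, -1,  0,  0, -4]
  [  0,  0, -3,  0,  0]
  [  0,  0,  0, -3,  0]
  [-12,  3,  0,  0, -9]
J_2(-3) ⊕ J_1(-3) ⊕ J_1(-3) ⊕ J_1(-3)

The characteristic polynomial is
  det(x·I − A) = x^5 + 15*x^4 + 90*x^3 + 270*x^2 + 405*x + 243 = (x + 3)^5

Eigenvalues and multiplicities (the geometric multiplicity of λ is n − rank(A − λI), which equals the number of Jordan blocks for λ):
  λ = -3: algebraic multiplicity = 5, geometric multiplicity = 4

Determining the block sizes for each eigenvalue:
  λ = -3: 4 blocks summing to 5 forces exactly one block of size 2 and the rest size 1 → block sizes [2, 1, 1, 1]

Assembling the blocks gives a Jordan form
J =
  [-3,  1,  0,  0,  0]
  [ 0, -3,  0,  0,  0]
  [ 0,  0, -3,  0,  0]
  [ 0,  0,  0, -3,  0]
  [ 0,  0,  0,  0, -3]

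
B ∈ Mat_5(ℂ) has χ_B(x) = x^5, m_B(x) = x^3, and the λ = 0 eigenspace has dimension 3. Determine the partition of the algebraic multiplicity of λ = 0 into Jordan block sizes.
Block sizes for λ = 0: [3, 1, 1]

Step 1 — from the characteristic polynomial, algebraic multiplicity of λ = 0 is 5. From dim ker(B − (0)·I) = 3, there are exactly 3 Jordan blocks for λ = 0.
Step 2 — from the minimal polynomial, the factor (x − 0)^3 tells us the largest block for λ = 0 has size 3.
Step 3 — with total size 5, 3 blocks, and largest block 3, the block sizes (in nonincreasing order) are [3, 1, 1].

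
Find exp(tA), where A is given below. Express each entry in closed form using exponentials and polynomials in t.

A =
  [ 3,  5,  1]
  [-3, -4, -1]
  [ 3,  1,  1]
e^{tA} =
  [-3*t^2/2 + 3*t + 1, -2*t^2 + 5*t, -t^2/2 + t]
  [-3*t, 1 - 4*t, -t]
  [9*t^2/2 + 3*t, 6*t^2 + t, 3*t^2/2 + t + 1]

Strategy: write A = P · J · P⁻¹ where J is a Jordan canonical form, so e^{tA} = P · e^{tJ} · P⁻¹, and e^{tJ} can be computed block-by-block.

A has Jordan form
J =
  [0, 1, 0]
  [0, 0, 1]
  [0, 0, 0]
(up to reordering of blocks).

Per-block formulas:
  For a 3×3 Jordan block J_3(0): exp(t · J_3(0)) = e^(0t)·(I + t·N + (t^2/2)·N^2), where N is the 3×3 nilpotent shift.

After assembling e^{tJ} and conjugating by P, we get:

e^{tA} =
  [-3*t^2/2 + 3*t + 1, -2*t^2 + 5*t, -t^2/2 + t]
  [-3*t, 1 - 4*t, -t]
  [9*t^2/2 + 3*t, 6*t^2 + t, 3*t^2/2 + t + 1]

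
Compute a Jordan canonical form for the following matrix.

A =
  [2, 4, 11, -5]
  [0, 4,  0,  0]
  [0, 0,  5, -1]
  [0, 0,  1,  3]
J_1(2) ⊕ J_2(4) ⊕ J_1(4)

The characteristic polynomial is
  det(x·I − A) = x^4 - 14*x^3 + 72*x^2 - 160*x + 128 = (x - 4)^3*(x - 2)

Eigenvalues and multiplicities (the geometric multiplicity of λ is n − rank(A − λI), which equals the number of Jordan blocks for λ):
  λ = 2: algebraic multiplicity = 1, geometric multiplicity = 1
  λ = 4: algebraic multiplicity = 3, geometric multiplicity = 2

Determining the block sizes for each eigenvalue:
  λ = 2: one block (gm = 1), so the single block has size am = 1 → block sizes [1]
  λ = 4: 2 blocks summing to 3 forces exactly one block of size 2 and the rest size 1 → block sizes [2, 1]

Assembling the blocks gives a Jordan form
J =
  [2, 0, 0, 0]
  [0, 4, 1, 0]
  [0, 0, 4, 0]
  [0, 0, 0, 4]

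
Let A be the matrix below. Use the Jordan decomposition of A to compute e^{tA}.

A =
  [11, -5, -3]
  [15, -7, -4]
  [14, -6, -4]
e^{tA} =
  [2*t^2 + 11*t + 1, -t^2 - 5*t, -t^2/2 - 3*t]
  [2*t^2 + 15*t, -t^2 - 7*t + 1, -t^2/2 - 4*t]
  [4*t^2 + 14*t, -2*t^2 - 6*t, -t^2 - 4*t + 1]

Strategy: write A = P · J · P⁻¹ where J is a Jordan canonical form, so e^{tA} = P · e^{tJ} · P⁻¹, and e^{tJ} can be computed block-by-block.

A has Jordan form
J =
  [0, 1, 0]
  [0, 0, 1]
  [0, 0, 0]
(up to reordering of blocks).

Per-block formulas:
  For a 3×3 Jordan block J_3(0): exp(t · J_3(0)) = e^(0t)·(I + t·N + (t^2/2)·N^2), where N is the 3×3 nilpotent shift.

After assembling e^{tJ} and conjugating by P, we get:

e^{tA} =
  [2*t^2 + 11*t + 1, -t^2 - 5*t, -t^2/2 - 3*t]
  [2*t^2 + 15*t, -t^2 - 7*t + 1, -t^2/2 - 4*t]
  [4*t^2 + 14*t, -2*t^2 - 6*t, -t^2 - 4*t + 1]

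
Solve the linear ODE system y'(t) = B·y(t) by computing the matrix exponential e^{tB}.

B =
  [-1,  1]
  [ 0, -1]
e^{tB} =
  [exp(-t), t*exp(-t)]
  [0, exp(-t)]

Strategy: write B = P · J · P⁻¹ where J is a Jordan canonical form, so e^{tB} = P · e^{tJ} · P⁻¹, and e^{tJ} can be computed block-by-block.

B has Jordan form
J =
  [-1,  1]
  [ 0, -1]
(up to reordering of blocks).

Per-block formulas:
  For a 2×2 Jordan block J_2(-1): exp(t · J_2(-1)) = e^(-1t)·(I + t·N), where N is the 2×2 nilpotent shift.

After assembling e^{tJ} and conjugating by P, we get:

e^{tB} =
  [exp(-t), t*exp(-t)]
  [0, exp(-t)]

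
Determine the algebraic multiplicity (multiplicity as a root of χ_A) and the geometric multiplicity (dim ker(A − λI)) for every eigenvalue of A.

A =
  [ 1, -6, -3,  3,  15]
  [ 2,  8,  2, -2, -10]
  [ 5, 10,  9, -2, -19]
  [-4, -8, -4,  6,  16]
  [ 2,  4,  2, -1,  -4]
λ = 4: alg = 5, geom = 3

Step 1 — factor the characteristic polynomial to read off the algebraic multiplicities:
  χ_A(x) = (x - 4)^5

Step 2 — compute geometric multiplicities via the rank-nullity identity g(λ) = n − rank(A − λI):
  rank(A − (4)·I) = 2, so dim ker(A − (4)·I) = n − 2 = 3

Summary:
  λ = 4: algebraic multiplicity = 5, geometric multiplicity = 3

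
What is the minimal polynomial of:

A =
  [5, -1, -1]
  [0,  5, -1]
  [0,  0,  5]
x^3 - 15*x^2 + 75*x - 125

The characteristic polynomial is χ_A(x) = (x - 5)^3, so the eigenvalues are known. The minimal polynomial is
  m_A(x) = Π_λ (x − λ)^{k_λ}
where k_λ is the size of the *largest* Jordan block for λ (equivalently, the smallest k with (A − λI)^k v = 0 for every generalised eigenvector v of λ).

  λ = 5: largest Jordan block has size 3, contributing (x − 5)^3

So m_A(x) = (x - 5)^3 = x^3 - 15*x^2 + 75*x - 125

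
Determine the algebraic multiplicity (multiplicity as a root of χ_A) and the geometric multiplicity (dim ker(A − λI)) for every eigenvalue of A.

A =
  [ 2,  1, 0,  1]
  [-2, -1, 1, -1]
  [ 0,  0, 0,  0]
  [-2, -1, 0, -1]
λ = 0: alg = 4, geom = 2

Step 1 — factor the characteristic polynomial to read off the algebraic multiplicities:
  χ_A(x) = x^4

Step 2 — compute geometric multiplicities via the rank-nullity identity g(λ) = n − rank(A − λI):
  rank(A − (0)·I) = 2, so dim ker(A − (0)·I) = n − 2 = 2

Summary:
  λ = 0: algebraic multiplicity = 4, geometric multiplicity = 2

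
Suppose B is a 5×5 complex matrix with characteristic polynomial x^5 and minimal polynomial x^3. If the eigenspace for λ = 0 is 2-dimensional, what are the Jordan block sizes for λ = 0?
Block sizes for λ = 0: [3, 2]

Step 1 — from the characteristic polynomial, algebraic multiplicity of λ = 0 is 5. From dim ker(B − (0)·I) = 2, there are exactly 2 Jordan blocks for λ = 0.
Step 2 — from the minimal polynomial, the factor (x − 0)^3 tells us the largest block for λ = 0 has size 3.
Step 3 — with total size 5, 2 blocks, and largest block 3, the block sizes (in nonincreasing order) are [3, 2].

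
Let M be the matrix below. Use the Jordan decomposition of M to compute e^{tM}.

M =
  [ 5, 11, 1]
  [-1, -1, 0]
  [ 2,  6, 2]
e^{tM} =
  [3*t*exp(2*t) + exp(2*t), 3*t^2*exp(2*t) + 11*t*exp(2*t), 3*t^2*exp(2*t)/2 + t*exp(2*t)]
  [-t*exp(2*t), -t^2*exp(2*t) - 3*t*exp(2*t) + exp(2*t), -t^2*exp(2*t)/2]
  [2*t*exp(2*t), 2*t^2*exp(2*t) + 6*t*exp(2*t), t^2*exp(2*t) + exp(2*t)]

Strategy: write M = P · J · P⁻¹ where J is a Jordan canonical form, so e^{tM} = P · e^{tJ} · P⁻¹, and e^{tJ} can be computed block-by-block.

M has Jordan form
J =
  [2, 1, 0]
  [0, 2, 1]
  [0, 0, 2]
(up to reordering of blocks).

Per-block formulas:
  For a 3×3 Jordan block J_3(2): exp(t · J_3(2)) = e^(2t)·(I + t·N + (t^2/2)·N^2), where N is the 3×3 nilpotent shift.

After assembling e^{tJ} and conjugating by P, we get:

e^{tM} =
  [3*t*exp(2*t) + exp(2*t), 3*t^2*exp(2*t) + 11*t*exp(2*t), 3*t^2*exp(2*t)/2 + t*exp(2*t)]
  [-t*exp(2*t), -t^2*exp(2*t) - 3*t*exp(2*t) + exp(2*t), -t^2*exp(2*t)/2]
  [2*t*exp(2*t), 2*t^2*exp(2*t) + 6*t*exp(2*t), t^2*exp(2*t) + exp(2*t)]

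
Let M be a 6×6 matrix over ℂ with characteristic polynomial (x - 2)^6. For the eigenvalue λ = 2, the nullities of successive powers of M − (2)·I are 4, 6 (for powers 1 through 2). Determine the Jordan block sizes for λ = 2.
Block sizes for λ = 2: [2, 2, 1, 1]

From the dimensions of kernels of powers, the number of Jordan blocks of size at least j is d_j − d_{j−1} where d_j = dim ker(N^j) (with d_0 = 0). Computing the differences gives [4, 2].
The number of blocks of size exactly k is (#blocks of size ≥ k) − (#blocks of size ≥ k + 1), so the partition is: 2 block(s) of size 1, 2 block(s) of size 2.
In nonincreasing order the block sizes are [2, 2, 1, 1].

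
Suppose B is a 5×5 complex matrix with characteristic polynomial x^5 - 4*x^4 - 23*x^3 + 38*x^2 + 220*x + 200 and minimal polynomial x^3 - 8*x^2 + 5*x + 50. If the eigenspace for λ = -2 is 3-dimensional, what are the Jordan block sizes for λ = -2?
Block sizes for λ = -2: [1, 1, 1]

Step 1 — from the characteristic polynomial, algebraic multiplicity of λ = -2 is 3. From dim ker(B − (-2)·I) = 3, there are exactly 3 Jordan blocks for λ = -2.
Step 2 — from the minimal polynomial, the factor (x + 2) tells us the largest block for λ = -2 has size 1.
Step 3 — with total size 3, 3 blocks, and largest block 1, the block sizes (in nonincreasing order) are [1, 1, 1].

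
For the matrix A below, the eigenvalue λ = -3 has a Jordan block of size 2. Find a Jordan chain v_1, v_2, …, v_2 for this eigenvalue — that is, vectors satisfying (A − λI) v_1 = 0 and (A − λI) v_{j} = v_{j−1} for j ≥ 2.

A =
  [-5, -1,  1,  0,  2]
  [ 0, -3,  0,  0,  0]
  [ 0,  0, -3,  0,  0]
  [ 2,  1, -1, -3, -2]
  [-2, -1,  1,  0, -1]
A Jordan chain for λ = -3 of length 2:
v_1 = (-2, 0, 0, 2, -2)ᵀ
v_2 = (1, 0, 0, 0, 0)ᵀ

Let N = A − (-3)·I. We want v_2 with N^2 v_2 = 0 but N^1 v_2 ≠ 0; then v_{j-1} := N · v_j for j = 2, …, 2.

Pick v_2 = (1, 0, 0, 0, 0)ᵀ.
Then v_1 = N · v_2 = (-2, 0, 0, 2, -2)ᵀ.

Sanity check: (A − (-3)·I) v_1 = (0, 0, 0, 0, 0)ᵀ = 0. ✓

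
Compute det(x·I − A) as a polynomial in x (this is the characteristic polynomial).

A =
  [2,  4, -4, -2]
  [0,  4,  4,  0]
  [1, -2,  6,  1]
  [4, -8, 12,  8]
x^4 - 20*x^3 + 148*x^2 - 480*x + 576

Expanding det(x·I − A) (e.g. by cofactor expansion or by noting that A is similar to its Jordan form J, which has the same characteristic polynomial as A) gives
  χ_A(x) = x^4 - 20*x^3 + 148*x^2 - 480*x + 576
which factors as (x - 6)^2*(x - 4)^2. The eigenvalues (with algebraic multiplicities) are λ = 4 with multiplicity 2, λ = 6 with multiplicity 2.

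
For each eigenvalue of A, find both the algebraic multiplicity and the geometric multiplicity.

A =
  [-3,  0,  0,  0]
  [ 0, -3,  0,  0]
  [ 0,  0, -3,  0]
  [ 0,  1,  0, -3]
λ = -3: alg = 4, geom = 3

Step 1 — factor the characteristic polynomial to read off the algebraic multiplicities:
  χ_A(x) = (x + 3)^4

Step 2 — compute geometric multiplicities via the rank-nullity identity g(λ) = n − rank(A − λI):
  rank(A − (-3)·I) = 1, so dim ker(A − (-3)·I) = n − 1 = 3

Summary:
  λ = -3: algebraic multiplicity = 4, geometric multiplicity = 3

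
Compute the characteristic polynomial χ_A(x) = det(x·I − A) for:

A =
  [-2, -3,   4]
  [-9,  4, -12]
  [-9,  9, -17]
x^3 + 15*x^2 + 75*x + 125

Expanding det(x·I − A) (e.g. by cofactor expansion or by noting that A is similar to its Jordan form J, which has the same characteristic polynomial as A) gives
  χ_A(x) = x^3 + 15*x^2 + 75*x + 125
which factors as (x + 5)^3. The eigenvalues (with algebraic multiplicities) are λ = -5 with multiplicity 3.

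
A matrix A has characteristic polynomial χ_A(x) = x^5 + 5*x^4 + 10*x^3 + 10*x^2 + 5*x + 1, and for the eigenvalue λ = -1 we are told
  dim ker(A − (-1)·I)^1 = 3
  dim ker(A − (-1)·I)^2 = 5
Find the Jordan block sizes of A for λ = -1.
Block sizes for λ = -1: [2, 2, 1]

From the dimensions of kernels of powers, the number of Jordan blocks of size at least j is d_j − d_{j−1} where d_j = dim ker(N^j) (with d_0 = 0). Computing the differences gives [3, 2].
The number of blocks of size exactly k is (#blocks of size ≥ k) − (#blocks of size ≥ k + 1), so the partition is: 1 block(s) of size 1, 2 block(s) of size 2.
In nonincreasing order the block sizes are [2, 2, 1].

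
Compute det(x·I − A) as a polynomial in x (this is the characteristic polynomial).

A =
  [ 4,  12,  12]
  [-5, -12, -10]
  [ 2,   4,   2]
x^3 + 6*x^2 + 12*x + 8

Expanding det(x·I − A) (e.g. by cofactor expansion or by noting that A is similar to its Jordan form J, which has the same characteristic polynomial as A) gives
  χ_A(x) = x^3 + 6*x^2 + 12*x + 8
which factors as (x + 2)^3. The eigenvalues (with algebraic multiplicities) are λ = -2 with multiplicity 3.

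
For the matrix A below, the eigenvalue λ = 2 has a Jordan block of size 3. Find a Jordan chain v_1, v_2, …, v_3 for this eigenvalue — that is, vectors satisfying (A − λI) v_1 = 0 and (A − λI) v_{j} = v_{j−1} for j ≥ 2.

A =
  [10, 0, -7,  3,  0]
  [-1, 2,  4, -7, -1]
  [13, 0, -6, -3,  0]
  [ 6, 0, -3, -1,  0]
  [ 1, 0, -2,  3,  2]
A Jordan chain for λ = 2 of length 3:
v_1 = (0, 3, 0, 0, 0)ᵀ
v_2 = (15, -5, 21, 9, 3)ᵀ
v_3 = (1, 0, -1, 0, 0)ᵀ

Let N = A − (2)·I. We want v_3 with N^3 v_3 = 0 but N^2 v_3 ≠ 0; then v_{j-1} := N · v_j for j = 3, …, 2.

Pick v_3 = (1, 0, -1, 0, 0)ᵀ.
Then v_2 = N · v_3 = (15, -5, 21, 9, 3)ᵀ.
Then v_1 = N · v_2 = (0, 3, 0, 0, 0)ᵀ.

Sanity check: (A − (2)·I) v_1 = (0, 0, 0, 0, 0)ᵀ = 0. ✓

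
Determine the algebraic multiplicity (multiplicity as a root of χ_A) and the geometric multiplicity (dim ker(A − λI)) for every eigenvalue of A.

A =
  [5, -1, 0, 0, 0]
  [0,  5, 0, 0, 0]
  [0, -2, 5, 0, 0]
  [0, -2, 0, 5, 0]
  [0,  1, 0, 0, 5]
λ = 5: alg = 5, geom = 4

Step 1 — factor the characteristic polynomial to read off the algebraic multiplicities:
  χ_A(x) = (x - 5)^5

Step 2 — compute geometric multiplicities via the rank-nullity identity g(λ) = n − rank(A − λI):
  rank(A − (5)·I) = 1, so dim ker(A − (5)·I) = n − 1 = 4

Summary:
  λ = 5: algebraic multiplicity = 5, geometric multiplicity = 4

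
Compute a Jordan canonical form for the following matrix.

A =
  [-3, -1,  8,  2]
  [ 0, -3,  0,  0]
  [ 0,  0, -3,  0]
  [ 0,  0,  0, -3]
J_2(-3) ⊕ J_1(-3) ⊕ J_1(-3)

The characteristic polynomial is
  det(x·I − A) = x^4 + 12*x^3 + 54*x^2 + 108*x + 81 = (x + 3)^4

Eigenvalues and multiplicities (the geometric multiplicity of λ is n − rank(A − λI), which equals the number of Jordan blocks for λ):
  λ = -3: algebraic multiplicity = 4, geometric multiplicity = 3

Determining the block sizes for each eigenvalue:
  λ = -3: 3 blocks summing to 4 forces exactly one block of size 2 and the rest size 1 → block sizes [2, 1, 1]

Assembling the blocks gives a Jordan form
J =
  [-3,  1,  0,  0]
  [ 0, -3,  0,  0]
  [ 0,  0, -3,  0]
  [ 0,  0,  0, -3]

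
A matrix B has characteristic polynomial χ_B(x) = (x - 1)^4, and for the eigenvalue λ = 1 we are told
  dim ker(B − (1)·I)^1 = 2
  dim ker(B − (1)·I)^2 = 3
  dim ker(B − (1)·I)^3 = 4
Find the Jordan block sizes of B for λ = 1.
Block sizes for λ = 1: [3, 1]

From the dimensions of kernels of powers, the number of Jordan blocks of size at least j is d_j − d_{j−1} where d_j = dim ker(N^j) (with d_0 = 0). Computing the differences gives [2, 1, 1].
The number of blocks of size exactly k is (#blocks of size ≥ k) − (#blocks of size ≥ k + 1), so the partition is: 1 block(s) of size 1, 1 block(s) of size 3.
In nonincreasing order the block sizes are [3, 1].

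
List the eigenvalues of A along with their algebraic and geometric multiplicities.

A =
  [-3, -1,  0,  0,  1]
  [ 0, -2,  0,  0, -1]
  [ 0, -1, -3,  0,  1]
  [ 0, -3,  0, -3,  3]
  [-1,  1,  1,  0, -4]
λ = -3: alg = 5, geom = 3

Step 1 — factor the characteristic polynomial to read off the algebraic multiplicities:
  χ_A(x) = (x + 3)^5

Step 2 — compute geometric multiplicities via the rank-nullity identity g(λ) = n − rank(A − λI):
  rank(A − (-3)·I) = 2, so dim ker(A − (-3)·I) = n − 2 = 3

Summary:
  λ = -3: algebraic multiplicity = 5, geometric multiplicity = 3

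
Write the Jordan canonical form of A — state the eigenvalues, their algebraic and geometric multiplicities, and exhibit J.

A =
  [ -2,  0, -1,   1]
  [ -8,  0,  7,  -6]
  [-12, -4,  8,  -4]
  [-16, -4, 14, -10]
J_2(-4) ⊕ J_2(2)

The characteristic polynomial is
  det(x·I − A) = x^4 + 4*x^3 - 12*x^2 - 32*x + 64 = (x - 2)^2*(x + 4)^2

Eigenvalues and multiplicities (the geometric multiplicity of λ is n − rank(A − λI), which equals the number of Jordan blocks for λ):
  λ = -4: algebraic multiplicity = 2, geometric multiplicity = 1
  λ = 2: algebraic multiplicity = 2, geometric multiplicity = 1

Determining the block sizes for each eigenvalue:
  λ = -4: one block (gm = 1), so the single block has size am = 2 → block sizes [2]
  λ = 2: one block (gm = 1), so the single block has size am = 2 → block sizes [2]

Assembling the blocks gives a Jordan form
J =
  [-4,  1, 0, 0]
  [ 0, -4, 0, 0]
  [ 0,  0, 2, 1]
  [ 0,  0, 0, 2]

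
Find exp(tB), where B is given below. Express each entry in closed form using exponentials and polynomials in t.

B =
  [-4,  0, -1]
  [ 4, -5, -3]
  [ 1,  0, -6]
e^{tB} =
  [t*exp(-5*t) + exp(-5*t), 0, -t*exp(-5*t)]
  [t^2*exp(-5*t)/2 + 4*t*exp(-5*t), exp(-5*t), -t^2*exp(-5*t)/2 - 3*t*exp(-5*t)]
  [t*exp(-5*t), 0, -t*exp(-5*t) + exp(-5*t)]

Strategy: write B = P · J · P⁻¹ where J is a Jordan canonical form, so e^{tB} = P · e^{tJ} · P⁻¹, and e^{tJ} can be computed block-by-block.

B has Jordan form
J =
  [-5,  1,  0]
  [ 0, -5,  1]
  [ 0,  0, -5]
(up to reordering of blocks).

Per-block formulas:
  For a 3×3 Jordan block J_3(-5): exp(t · J_3(-5)) = e^(-5t)·(I + t·N + (t^2/2)·N^2), where N is the 3×3 nilpotent shift.

After assembling e^{tJ} and conjugating by P, we get:

e^{tB} =
  [t*exp(-5*t) + exp(-5*t), 0, -t*exp(-5*t)]
  [t^2*exp(-5*t)/2 + 4*t*exp(-5*t), exp(-5*t), -t^2*exp(-5*t)/2 - 3*t*exp(-5*t)]
  [t*exp(-5*t), 0, -t*exp(-5*t) + exp(-5*t)]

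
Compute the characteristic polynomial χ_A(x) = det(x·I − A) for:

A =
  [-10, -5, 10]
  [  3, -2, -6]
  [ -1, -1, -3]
x^3 + 15*x^2 + 75*x + 125

Expanding det(x·I − A) (e.g. by cofactor expansion or by noting that A is similar to its Jordan form J, which has the same characteristic polynomial as A) gives
  χ_A(x) = x^3 + 15*x^2 + 75*x + 125
which factors as (x + 5)^3. The eigenvalues (with algebraic multiplicities) are λ = -5 with multiplicity 3.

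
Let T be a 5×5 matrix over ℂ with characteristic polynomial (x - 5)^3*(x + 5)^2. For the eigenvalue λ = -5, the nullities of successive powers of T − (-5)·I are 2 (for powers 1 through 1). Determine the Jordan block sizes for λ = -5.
Block sizes for λ = -5: [1, 1]

From the dimensions of kernels of powers, the number of Jordan blocks of size at least j is d_j − d_{j−1} where d_j = dim ker(N^j) (with d_0 = 0). Computing the differences gives [2].
The number of blocks of size exactly k is (#blocks of size ≥ k) − (#blocks of size ≥ k + 1), so the partition is: 2 block(s) of size 1.
In nonincreasing order the block sizes are [1, 1].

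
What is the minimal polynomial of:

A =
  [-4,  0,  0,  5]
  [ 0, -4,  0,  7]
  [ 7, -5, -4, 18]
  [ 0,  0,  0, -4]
x^2 + 8*x + 16

The characteristic polynomial is χ_A(x) = (x + 4)^4, so the eigenvalues are known. The minimal polynomial is
  m_A(x) = Π_λ (x − λ)^{k_λ}
where k_λ is the size of the *largest* Jordan block for λ (equivalently, the smallest k with (A − λI)^k v = 0 for every generalised eigenvector v of λ).

  λ = -4: largest Jordan block has size 2, contributing (x + 4)^2

So m_A(x) = (x + 4)^2 = x^2 + 8*x + 16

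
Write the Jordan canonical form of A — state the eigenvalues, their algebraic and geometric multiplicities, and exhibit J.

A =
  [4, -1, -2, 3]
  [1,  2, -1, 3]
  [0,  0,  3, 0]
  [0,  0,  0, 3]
J_3(3) ⊕ J_1(3)

The characteristic polynomial is
  det(x·I − A) = x^4 - 12*x^3 + 54*x^2 - 108*x + 81 = (x - 3)^4

Eigenvalues and multiplicities (the geometric multiplicity of λ is n − rank(A − λI), which equals the number of Jordan blocks for λ):
  λ = 3: algebraic multiplicity = 4, geometric multiplicity = 2

Determining the block sizes for each eigenvalue:
  λ = 3: with am = 4 and gm = 2, the partition is not yet determined (e.g. several partitions of 4 into 2 parts exist). Let N = A − (3)·I. Computing rank(N^1) = 2, rank(N^2) = 1, rank(N^3) = 0; the number of blocks of size ≥ j is rank(N^{j−1}) − rank(N^j), giving [2, 1, 1]. So we have 1 block(s) of size 3, 1 block(s) of size 1 → block sizes [3, 1]

Assembling the blocks gives a Jordan form
J =
  [3, 1, 0, 0]
  [0, 3, 1, 0]
  [0, 0, 3, 0]
  [0, 0, 0, 3]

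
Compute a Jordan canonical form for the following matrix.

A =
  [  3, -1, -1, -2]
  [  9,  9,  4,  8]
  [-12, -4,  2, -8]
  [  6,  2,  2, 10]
J_3(6) ⊕ J_1(6)

The characteristic polynomial is
  det(x·I − A) = x^4 - 24*x^3 + 216*x^2 - 864*x + 1296 = (x - 6)^4

Eigenvalues and multiplicities (the geometric multiplicity of λ is n − rank(A − λI), which equals the number of Jordan blocks for λ):
  λ = 6: algebraic multiplicity = 4, geometric multiplicity = 2

Determining the block sizes for each eigenvalue:
  λ = 6: with am = 4 and gm = 2, the partition is not yet determined (e.g. several partitions of 4 into 2 parts exist). Let N = A − (6)·I. Computing rank(N^1) = 2, rank(N^2) = 1, rank(N^3) = 0; the number of blocks of size ≥ j is rank(N^{j−1}) − rank(N^j), giving [2, 1, 1]. So we have 1 block(s) of size 3, 1 block(s) of size 1 → block sizes [3, 1]

Assembling the blocks gives a Jordan form
J =
  [6, 1, 0, 0]
  [0, 6, 1, 0]
  [0, 0, 6, 0]
  [0, 0, 0, 6]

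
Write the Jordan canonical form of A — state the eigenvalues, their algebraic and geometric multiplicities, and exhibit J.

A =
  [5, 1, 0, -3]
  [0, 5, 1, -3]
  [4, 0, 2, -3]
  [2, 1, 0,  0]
J_3(3) ⊕ J_1(3)

The characteristic polynomial is
  det(x·I − A) = x^4 - 12*x^3 + 54*x^2 - 108*x + 81 = (x - 3)^4

Eigenvalues and multiplicities (the geometric multiplicity of λ is n − rank(A − λI), which equals the number of Jordan blocks for λ):
  λ = 3: algebraic multiplicity = 4, geometric multiplicity = 2

Determining the block sizes for each eigenvalue:
  λ = 3: with am = 4 and gm = 2, the partition is not yet determined (e.g. several partitions of 4 into 2 parts exist). Let N = A − (3)·I. Computing rank(N^1) = 2, rank(N^2) = 1, rank(N^3) = 0; the number of blocks of size ≥ j is rank(N^{j−1}) − rank(N^j), giving [2, 1, 1]. So we have 1 block(s) of size 3, 1 block(s) of size 1 → block sizes [3, 1]

Assembling the blocks gives a Jordan form
J =
  [3, 1, 0, 0]
  [0, 3, 1, 0]
  [0, 0, 3, 0]
  [0, 0, 0, 3]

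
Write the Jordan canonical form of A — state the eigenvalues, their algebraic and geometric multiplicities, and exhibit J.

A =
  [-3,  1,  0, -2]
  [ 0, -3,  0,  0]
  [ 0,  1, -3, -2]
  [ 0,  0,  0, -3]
J_2(-3) ⊕ J_1(-3) ⊕ J_1(-3)

The characteristic polynomial is
  det(x·I − A) = x^4 + 12*x^3 + 54*x^2 + 108*x + 81 = (x + 3)^4

Eigenvalues and multiplicities (the geometric multiplicity of λ is n − rank(A − λI), which equals the number of Jordan blocks for λ):
  λ = -3: algebraic multiplicity = 4, geometric multiplicity = 3

Determining the block sizes for each eigenvalue:
  λ = -3: 3 blocks summing to 4 forces exactly one block of size 2 and the rest size 1 → block sizes [2, 1, 1]

Assembling the blocks gives a Jordan form
J =
  [-3,  1,  0,  0]
  [ 0, -3,  0,  0]
  [ 0,  0, -3,  0]
  [ 0,  0,  0, -3]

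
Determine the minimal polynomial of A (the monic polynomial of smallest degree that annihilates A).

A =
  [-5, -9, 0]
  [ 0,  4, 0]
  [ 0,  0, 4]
x^2 + x - 20

The characteristic polynomial is χ_A(x) = (x - 4)^2*(x + 5), so the eigenvalues are known. The minimal polynomial is
  m_A(x) = Π_λ (x − λ)^{k_λ}
where k_λ is the size of the *largest* Jordan block for λ (equivalently, the smallest k with (A − λI)^k v = 0 for every generalised eigenvector v of λ).

  λ = -5: largest Jordan block has size 1, contributing (x + 5)
  λ = 4: largest Jordan block has size 1, contributing (x − 4)

So m_A(x) = (x - 4)*(x + 5) = x^2 + x - 20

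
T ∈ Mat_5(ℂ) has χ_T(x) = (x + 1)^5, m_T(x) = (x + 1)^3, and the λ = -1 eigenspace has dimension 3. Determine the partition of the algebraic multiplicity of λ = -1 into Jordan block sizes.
Block sizes for λ = -1: [3, 1, 1]

Step 1 — from the characteristic polynomial, algebraic multiplicity of λ = -1 is 5. From dim ker(T − (-1)·I) = 3, there are exactly 3 Jordan blocks for λ = -1.
Step 2 — from the minimal polynomial, the factor (x + 1)^3 tells us the largest block for λ = -1 has size 3.
Step 3 — with total size 5, 3 blocks, and largest block 3, the block sizes (in nonincreasing order) are [3, 1, 1].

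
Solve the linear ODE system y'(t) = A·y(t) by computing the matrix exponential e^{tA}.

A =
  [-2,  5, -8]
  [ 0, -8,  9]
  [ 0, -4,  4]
e^{tA} =
  [exp(-2*t), t^2*exp(-2*t) + 5*t*exp(-2*t), -3*t^2*exp(-2*t)/2 - 8*t*exp(-2*t)]
  [0, -6*t*exp(-2*t) + exp(-2*t), 9*t*exp(-2*t)]
  [0, -4*t*exp(-2*t), 6*t*exp(-2*t) + exp(-2*t)]

Strategy: write A = P · J · P⁻¹ where J is a Jordan canonical form, so e^{tA} = P · e^{tJ} · P⁻¹, and e^{tJ} can be computed block-by-block.

A has Jordan form
J =
  [-2,  1,  0]
  [ 0, -2,  1]
  [ 0,  0, -2]
(up to reordering of blocks).

Per-block formulas:
  For a 3×3 Jordan block J_3(-2): exp(t · J_3(-2)) = e^(-2t)·(I + t·N + (t^2/2)·N^2), where N is the 3×3 nilpotent shift.

After assembling e^{tJ} and conjugating by P, we get:

e^{tA} =
  [exp(-2*t), t^2*exp(-2*t) + 5*t*exp(-2*t), -3*t^2*exp(-2*t)/2 - 8*t*exp(-2*t)]
  [0, -6*t*exp(-2*t) + exp(-2*t), 9*t*exp(-2*t)]
  [0, -4*t*exp(-2*t), 6*t*exp(-2*t) + exp(-2*t)]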